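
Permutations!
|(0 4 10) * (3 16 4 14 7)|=|(0 14 7 3 16 4 10)|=7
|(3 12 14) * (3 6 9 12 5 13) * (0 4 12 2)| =21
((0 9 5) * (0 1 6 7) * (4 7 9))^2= ((0 4 7)(1 6 9 5))^2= (0 7 4)(1 9)(5 6)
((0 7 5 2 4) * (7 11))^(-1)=((0 11 7 5 2 4))^(-1)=(0 4 2 5 7 11)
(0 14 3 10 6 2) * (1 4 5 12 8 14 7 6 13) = (0 7 6 2)(1 4 5 12 8 14 3 10 13) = [7, 4, 0, 10, 5, 12, 2, 6, 14, 9, 13, 11, 8, 1, 3]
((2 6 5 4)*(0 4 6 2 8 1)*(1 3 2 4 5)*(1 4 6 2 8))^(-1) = ((0 5 2 6 4 1)(3 8))^(-1) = (0 1 4 6 2 5)(3 8)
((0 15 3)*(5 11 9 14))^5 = ((0 15 3)(5 11 9 14))^5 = (0 3 15)(5 11 9 14)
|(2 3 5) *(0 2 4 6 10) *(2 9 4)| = |(0 9 4 6 10)(2 3 5)| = 15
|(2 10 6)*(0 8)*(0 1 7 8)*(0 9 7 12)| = 6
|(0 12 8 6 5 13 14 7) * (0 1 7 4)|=|(0 12 8 6 5 13 14 4)(1 7)|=8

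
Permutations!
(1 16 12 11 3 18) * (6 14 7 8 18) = (1 16 12 11 3 6 14 7 8 18) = [0, 16, 2, 6, 4, 5, 14, 8, 18, 9, 10, 3, 11, 13, 7, 15, 12, 17, 1]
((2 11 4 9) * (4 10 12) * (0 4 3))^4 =((0 4 9 2 11 10 12 3))^4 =(0 11)(2 3)(4 10)(9 12)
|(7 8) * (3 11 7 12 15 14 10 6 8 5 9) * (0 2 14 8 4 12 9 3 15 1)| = |(0 2 14 10 6 4 12 1)(3 11 7 5)(8 9 15)| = 24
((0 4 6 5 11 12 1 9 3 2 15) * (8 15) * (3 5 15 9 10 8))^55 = (0 15 6 4)(1 12 11 5 9 8 10)(2 3)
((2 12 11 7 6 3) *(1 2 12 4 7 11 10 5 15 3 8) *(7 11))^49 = (3 15 5 10 12)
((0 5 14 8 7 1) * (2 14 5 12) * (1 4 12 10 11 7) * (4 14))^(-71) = ((0 10 11 7 14 8 1)(2 4 12))^(-71) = (0 1 8 14 7 11 10)(2 4 12)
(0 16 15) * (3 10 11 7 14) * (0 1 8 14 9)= (0 16 15 1 8 14 3 10 11 7 9)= [16, 8, 2, 10, 4, 5, 6, 9, 14, 0, 11, 7, 12, 13, 3, 1, 15]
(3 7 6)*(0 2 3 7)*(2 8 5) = [8, 1, 3, 0, 4, 2, 7, 6, 5] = (0 8 5 2 3)(6 7)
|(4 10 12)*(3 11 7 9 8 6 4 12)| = |(12)(3 11 7 9 8 6 4 10)| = 8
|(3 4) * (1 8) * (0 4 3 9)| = |(0 4 9)(1 8)| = 6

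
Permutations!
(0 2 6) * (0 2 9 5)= (0 9 5)(2 6)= [9, 1, 6, 3, 4, 0, 2, 7, 8, 5]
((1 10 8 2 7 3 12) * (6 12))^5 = ((1 10 8 2 7 3 6 12))^5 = (1 3 8 12 7 10 6 2)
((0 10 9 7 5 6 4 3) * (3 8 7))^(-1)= ((0 10 9 3)(4 8 7 5 6))^(-1)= (0 3 9 10)(4 6 5 7 8)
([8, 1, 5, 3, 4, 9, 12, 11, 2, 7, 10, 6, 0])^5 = (0 7 8 11 2 6 5 12 9)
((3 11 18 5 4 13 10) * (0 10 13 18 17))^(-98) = (0 3 17 10 11)(4 18 5) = ((0 10 3 11 17)(4 18 5))^(-98)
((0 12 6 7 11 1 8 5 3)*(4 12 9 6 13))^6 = (13)(0 8 7)(1 6 3)(5 11 9)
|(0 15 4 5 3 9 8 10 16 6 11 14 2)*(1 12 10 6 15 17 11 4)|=|(0 17 11 14 2)(1 12 10 16 15)(3 9 8 6 4 5)|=30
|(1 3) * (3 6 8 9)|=|(1 6 8 9 3)|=5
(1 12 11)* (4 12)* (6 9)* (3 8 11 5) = (1 4 12 5 3 8 11)(6 9) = [0, 4, 2, 8, 12, 3, 9, 7, 11, 6, 10, 1, 5]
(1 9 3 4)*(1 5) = (1 9 3 4 5) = [0, 9, 2, 4, 5, 1, 6, 7, 8, 3]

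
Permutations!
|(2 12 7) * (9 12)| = 4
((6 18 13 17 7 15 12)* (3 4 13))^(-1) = ((3 4 13 17 7 15 12 6 18))^(-1) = (3 18 6 12 15 7 17 13 4)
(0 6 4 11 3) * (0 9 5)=(0 6 4 11 3 9 5)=[6, 1, 2, 9, 11, 0, 4, 7, 8, 5, 10, 3]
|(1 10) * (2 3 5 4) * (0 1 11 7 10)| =12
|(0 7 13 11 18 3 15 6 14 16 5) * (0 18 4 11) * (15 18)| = |(0 7 13)(3 18)(4 11)(5 15 6 14 16)| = 30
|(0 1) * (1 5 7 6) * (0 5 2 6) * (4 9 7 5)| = |(0 2 6 1 4 9 7)| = 7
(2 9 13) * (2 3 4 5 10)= (2 9 13 3 4 5 10)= [0, 1, 9, 4, 5, 10, 6, 7, 8, 13, 2, 11, 12, 3]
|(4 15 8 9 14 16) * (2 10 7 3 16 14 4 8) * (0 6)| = |(0 6)(2 10 7 3 16 8 9 4 15)| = 18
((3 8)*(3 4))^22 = (3 8 4)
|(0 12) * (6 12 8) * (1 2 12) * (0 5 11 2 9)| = |(0 8 6 1 9)(2 12 5 11)| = 20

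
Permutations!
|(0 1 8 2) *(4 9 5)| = |(0 1 8 2)(4 9 5)| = 12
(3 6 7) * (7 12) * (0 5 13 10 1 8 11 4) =(0 5 13 10 1 8 11 4)(3 6 12 7) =[5, 8, 2, 6, 0, 13, 12, 3, 11, 9, 1, 4, 7, 10]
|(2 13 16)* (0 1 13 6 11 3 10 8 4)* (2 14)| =12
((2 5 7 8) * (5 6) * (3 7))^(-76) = ((2 6 5 3 7 8))^(-76) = (2 5 7)(3 8 6)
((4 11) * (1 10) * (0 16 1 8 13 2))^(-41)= (0 16 1 10 8 13 2)(4 11)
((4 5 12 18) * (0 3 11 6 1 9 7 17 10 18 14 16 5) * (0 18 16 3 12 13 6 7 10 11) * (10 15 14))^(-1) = ((0 12 10 16 5 13 6 1 9 15 14 3)(4 18)(7 17 11))^(-1) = (0 3 14 15 9 1 6 13 5 16 10 12)(4 18)(7 11 17)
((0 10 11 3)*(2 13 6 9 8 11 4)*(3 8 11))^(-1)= (0 3 8 11 9 6 13 2 4 10)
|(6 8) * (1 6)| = 3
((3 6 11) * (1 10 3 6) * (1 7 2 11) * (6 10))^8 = (2 3 11 7 10)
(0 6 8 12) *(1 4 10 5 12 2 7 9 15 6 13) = [13, 4, 7, 3, 10, 12, 8, 9, 2, 15, 5, 11, 0, 1, 14, 6] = (0 13 1 4 10 5 12)(2 7 9 15 6 8)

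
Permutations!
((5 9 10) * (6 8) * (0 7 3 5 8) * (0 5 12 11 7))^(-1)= (3 7 11 12)(5 6 8 10 9)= ((3 12 11 7)(5 9 10 8 6))^(-1)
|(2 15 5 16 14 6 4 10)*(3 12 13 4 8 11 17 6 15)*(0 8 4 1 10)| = 12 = |(0 8 11 17 6 4)(1 10 2 3 12 13)(5 16 14 15)|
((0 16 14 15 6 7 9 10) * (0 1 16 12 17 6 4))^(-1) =(0 4 15 14 16 1 10 9 7 6 17 12)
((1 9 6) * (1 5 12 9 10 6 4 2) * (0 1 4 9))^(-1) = (0 12 5 6 10 1)(2 4)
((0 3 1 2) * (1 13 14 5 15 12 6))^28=((0 3 13 14 5 15 12 6 1 2))^28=(0 1 12 5 13)(2 6 15 14 3)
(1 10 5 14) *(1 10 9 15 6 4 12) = (1 9 15 6 4 12)(5 14 10) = [0, 9, 2, 3, 12, 14, 4, 7, 8, 15, 5, 11, 1, 13, 10, 6]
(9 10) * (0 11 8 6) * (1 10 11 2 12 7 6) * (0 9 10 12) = [2, 12, 0, 3, 4, 5, 9, 6, 1, 11, 10, 8, 7] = (0 2)(1 12 7 6 9 11 8)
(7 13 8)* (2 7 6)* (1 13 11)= [0, 13, 7, 3, 4, 5, 2, 11, 6, 9, 10, 1, 12, 8]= (1 13 8 6 2 7 11)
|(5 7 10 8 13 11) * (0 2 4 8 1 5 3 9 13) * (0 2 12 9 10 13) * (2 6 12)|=7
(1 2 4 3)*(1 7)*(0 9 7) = (0 9 7 1 2 4 3) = [9, 2, 4, 0, 3, 5, 6, 1, 8, 7]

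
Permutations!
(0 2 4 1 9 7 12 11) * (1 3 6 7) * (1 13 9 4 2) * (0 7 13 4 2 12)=[1, 2, 12, 6, 3, 5, 13, 0, 8, 4, 10, 7, 11, 9]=(0 1 2 12 11 7)(3 6 13 9 4)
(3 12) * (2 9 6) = [0, 1, 9, 12, 4, 5, 2, 7, 8, 6, 10, 11, 3] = (2 9 6)(3 12)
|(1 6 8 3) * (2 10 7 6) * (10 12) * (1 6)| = |(1 2 12 10 7)(3 6 8)| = 15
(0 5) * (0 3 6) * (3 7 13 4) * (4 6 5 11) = [11, 1, 2, 5, 3, 7, 0, 13, 8, 9, 10, 4, 12, 6] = (0 11 4 3 5 7 13 6)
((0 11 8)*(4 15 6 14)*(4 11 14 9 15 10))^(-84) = (15)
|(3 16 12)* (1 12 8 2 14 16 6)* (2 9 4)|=|(1 12 3 6)(2 14 16 8 9 4)|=12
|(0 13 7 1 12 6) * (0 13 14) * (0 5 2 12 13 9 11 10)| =9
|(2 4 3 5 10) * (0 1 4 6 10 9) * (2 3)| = |(0 1 4 2 6 10 3 5 9)| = 9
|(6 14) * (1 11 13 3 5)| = 10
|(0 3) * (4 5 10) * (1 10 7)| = 10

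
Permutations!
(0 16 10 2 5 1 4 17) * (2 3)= (0 16 10 3 2 5 1 4 17)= [16, 4, 5, 2, 17, 1, 6, 7, 8, 9, 3, 11, 12, 13, 14, 15, 10, 0]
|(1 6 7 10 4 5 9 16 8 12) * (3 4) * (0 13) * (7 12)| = |(0 13)(1 6 12)(3 4 5 9 16 8 7 10)| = 24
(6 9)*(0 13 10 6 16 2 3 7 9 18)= (0 13 10 6 18)(2 3 7 9 16)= [13, 1, 3, 7, 4, 5, 18, 9, 8, 16, 6, 11, 12, 10, 14, 15, 2, 17, 0]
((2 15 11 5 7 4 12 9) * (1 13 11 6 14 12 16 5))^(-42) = (4 5)(7 16) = ((1 13 11)(2 15 6 14 12 9)(4 16 5 7))^(-42)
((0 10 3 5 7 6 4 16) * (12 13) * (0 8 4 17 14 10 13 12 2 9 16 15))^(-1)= (0 15 4 8 16 9 2 13)(3 10 14 17 6 7 5)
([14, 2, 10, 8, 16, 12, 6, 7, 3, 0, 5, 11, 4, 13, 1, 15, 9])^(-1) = [9, 14, 1, 8, 12, 10, 6, 7, 3, 16, 2, 11, 5, 13, 0, 15, 4]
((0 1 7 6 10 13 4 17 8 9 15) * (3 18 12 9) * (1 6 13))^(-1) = ((0 6 10 1 7 13 4 17 8 3 18 12 9 15))^(-1) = (0 15 9 12 18 3 8 17 4 13 7 1 10 6)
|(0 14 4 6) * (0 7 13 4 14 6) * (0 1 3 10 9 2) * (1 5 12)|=12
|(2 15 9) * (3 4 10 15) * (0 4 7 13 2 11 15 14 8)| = |(0 4 10 14 8)(2 3 7 13)(9 11 15)| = 60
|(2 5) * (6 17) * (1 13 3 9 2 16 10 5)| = |(1 13 3 9 2)(5 16 10)(6 17)| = 30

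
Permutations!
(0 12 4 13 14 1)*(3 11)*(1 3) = [12, 0, 2, 11, 13, 5, 6, 7, 8, 9, 10, 1, 4, 14, 3] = (0 12 4 13 14 3 11 1)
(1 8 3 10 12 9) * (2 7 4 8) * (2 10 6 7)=[0, 10, 2, 6, 8, 5, 7, 4, 3, 1, 12, 11, 9]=(1 10 12 9)(3 6 7 4 8)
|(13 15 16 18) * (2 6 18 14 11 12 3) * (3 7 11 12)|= 11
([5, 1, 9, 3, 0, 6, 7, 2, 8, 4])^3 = (0 7 4 6 9 5 2)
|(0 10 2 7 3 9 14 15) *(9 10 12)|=20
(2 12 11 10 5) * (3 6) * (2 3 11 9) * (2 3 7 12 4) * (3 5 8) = (2 4)(3 6 11 10 8)(5 7 12 9) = [0, 1, 4, 6, 2, 7, 11, 12, 3, 5, 8, 10, 9]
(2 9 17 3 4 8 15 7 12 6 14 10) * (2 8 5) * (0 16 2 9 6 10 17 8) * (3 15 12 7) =[16, 1, 6, 4, 5, 9, 14, 7, 12, 8, 0, 11, 10, 13, 17, 3, 2, 15] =(0 16 2 6 14 17 15 3 4 5 9 8 12 10)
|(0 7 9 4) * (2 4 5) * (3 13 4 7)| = |(0 3 13 4)(2 7 9 5)| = 4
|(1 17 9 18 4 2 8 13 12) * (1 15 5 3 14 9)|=22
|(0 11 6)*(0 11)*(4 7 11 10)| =5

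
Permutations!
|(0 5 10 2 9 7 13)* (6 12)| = |(0 5 10 2 9 7 13)(6 12)| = 14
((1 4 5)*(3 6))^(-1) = (1 5 4)(3 6)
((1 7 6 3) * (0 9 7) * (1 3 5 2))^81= (0 5 9 2 7 1 6)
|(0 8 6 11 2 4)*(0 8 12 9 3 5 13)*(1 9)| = 35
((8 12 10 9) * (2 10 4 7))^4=(2 12 10 4 9 7 8)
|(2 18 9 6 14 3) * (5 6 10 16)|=9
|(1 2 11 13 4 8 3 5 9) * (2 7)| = 10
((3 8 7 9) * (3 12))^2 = ((3 8 7 9 12))^2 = (3 7 12 8 9)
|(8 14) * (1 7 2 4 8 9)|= |(1 7 2 4 8 14 9)|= 7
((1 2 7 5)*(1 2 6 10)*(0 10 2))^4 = (0 2 10 7 1 5 6)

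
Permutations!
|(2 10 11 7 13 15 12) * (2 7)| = 12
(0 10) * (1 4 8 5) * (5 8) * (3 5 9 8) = (0 10)(1 4 9 8 3 5) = [10, 4, 2, 5, 9, 1, 6, 7, 3, 8, 0]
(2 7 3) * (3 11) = (2 7 11 3) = [0, 1, 7, 2, 4, 5, 6, 11, 8, 9, 10, 3]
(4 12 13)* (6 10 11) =[0, 1, 2, 3, 12, 5, 10, 7, 8, 9, 11, 6, 13, 4] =(4 12 13)(6 10 11)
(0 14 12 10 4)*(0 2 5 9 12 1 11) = (0 14 1 11)(2 5 9 12 10 4) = [14, 11, 5, 3, 2, 9, 6, 7, 8, 12, 4, 0, 10, 13, 1]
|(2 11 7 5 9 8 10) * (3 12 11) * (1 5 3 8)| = 12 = |(1 5 9)(2 8 10)(3 12 11 7)|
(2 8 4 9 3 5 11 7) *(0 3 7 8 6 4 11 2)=[3, 1, 6, 5, 9, 2, 4, 0, 11, 7, 10, 8]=(0 3 5 2 6 4 9 7)(8 11)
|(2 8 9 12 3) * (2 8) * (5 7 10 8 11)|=|(3 11 5 7 10 8 9 12)|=8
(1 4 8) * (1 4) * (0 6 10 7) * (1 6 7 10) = (10)(0 7)(1 6)(4 8) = [7, 6, 2, 3, 8, 5, 1, 0, 4, 9, 10]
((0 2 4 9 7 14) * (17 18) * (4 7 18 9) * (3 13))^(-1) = ((0 2 7 14)(3 13)(9 18 17))^(-1) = (0 14 7 2)(3 13)(9 17 18)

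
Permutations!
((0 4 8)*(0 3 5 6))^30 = (8)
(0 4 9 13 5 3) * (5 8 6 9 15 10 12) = [4, 1, 2, 0, 15, 3, 9, 7, 6, 13, 12, 11, 5, 8, 14, 10] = (0 4 15 10 12 5 3)(6 9 13 8)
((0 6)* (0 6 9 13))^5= (0 13 9)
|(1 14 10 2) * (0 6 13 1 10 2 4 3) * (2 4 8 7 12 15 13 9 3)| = |(0 6 9 3)(1 14 4 2 10 8 7 12 15 13)| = 20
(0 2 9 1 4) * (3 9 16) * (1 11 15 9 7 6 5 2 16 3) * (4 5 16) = (0 4)(1 5 2 3 7 6 16)(9 11 15) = [4, 5, 3, 7, 0, 2, 16, 6, 8, 11, 10, 15, 12, 13, 14, 9, 1]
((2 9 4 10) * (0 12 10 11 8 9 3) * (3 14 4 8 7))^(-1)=(0 3 7 11 4 14 2 10 12)(8 9)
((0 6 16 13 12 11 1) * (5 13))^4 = (0 13)(1 5)(6 12)(11 16) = ((0 6 16 5 13 12 11 1))^4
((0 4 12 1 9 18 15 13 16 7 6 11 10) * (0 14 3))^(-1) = (0 3 14 10 11 6 7 16 13 15 18 9 1 12 4) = ((0 4 12 1 9 18 15 13 16 7 6 11 10 14 3))^(-1)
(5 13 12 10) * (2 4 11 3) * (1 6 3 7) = (1 6 3 2 4 11 7)(5 13 12 10) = [0, 6, 4, 2, 11, 13, 3, 1, 8, 9, 5, 7, 10, 12]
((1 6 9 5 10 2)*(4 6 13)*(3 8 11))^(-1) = ((1 13 4 6 9 5 10 2)(3 8 11))^(-1) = (1 2 10 5 9 6 4 13)(3 11 8)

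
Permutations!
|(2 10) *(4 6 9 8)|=|(2 10)(4 6 9 8)|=4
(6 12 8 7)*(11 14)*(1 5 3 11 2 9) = (1 5 3 11 14 2 9)(6 12 8 7) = [0, 5, 9, 11, 4, 3, 12, 6, 7, 1, 10, 14, 8, 13, 2]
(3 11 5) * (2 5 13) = (2 5 3 11 13) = [0, 1, 5, 11, 4, 3, 6, 7, 8, 9, 10, 13, 12, 2]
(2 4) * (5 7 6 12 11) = (2 4)(5 7 6 12 11) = [0, 1, 4, 3, 2, 7, 12, 6, 8, 9, 10, 5, 11]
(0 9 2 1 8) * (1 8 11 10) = (0 9 2 8)(1 11 10) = [9, 11, 8, 3, 4, 5, 6, 7, 0, 2, 1, 10]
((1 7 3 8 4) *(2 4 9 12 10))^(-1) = (1 4 2 10 12 9 8 3 7)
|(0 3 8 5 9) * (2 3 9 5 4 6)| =|(0 9)(2 3 8 4 6)| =10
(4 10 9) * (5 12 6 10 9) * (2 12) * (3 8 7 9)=(2 12 6 10 5)(3 8 7 9 4)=[0, 1, 12, 8, 3, 2, 10, 9, 7, 4, 5, 11, 6]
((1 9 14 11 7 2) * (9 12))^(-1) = ((1 12 9 14 11 7 2))^(-1) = (1 2 7 11 14 9 12)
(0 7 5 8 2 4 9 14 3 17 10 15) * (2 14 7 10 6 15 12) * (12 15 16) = (0 10 15)(2 4 9 7 5 8 14 3 17 6 16 12) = [10, 1, 4, 17, 9, 8, 16, 5, 14, 7, 15, 11, 2, 13, 3, 0, 12, 6]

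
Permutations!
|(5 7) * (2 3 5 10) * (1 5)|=6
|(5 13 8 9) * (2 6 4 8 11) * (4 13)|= |(2 6 13 11)(4 8 9 5)|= 4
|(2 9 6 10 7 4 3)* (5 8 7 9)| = 6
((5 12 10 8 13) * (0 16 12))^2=(0 12 8 5 16 10 13)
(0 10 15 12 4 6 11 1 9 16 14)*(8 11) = (0 10 15 12 4 6 8 11 1 9 16 14) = [10, 9, 2, 3, 6, 5, 8, 7, 11, 16, 15, 1, 4, 13, 0, 12, 14]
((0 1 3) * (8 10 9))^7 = (0 1 3)(8 10 9)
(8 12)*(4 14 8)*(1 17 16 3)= (1 17 16 3)(4 14 8 12)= [0, 17, 2, 1, 14, 5, 6, 7, 12, 9, 10, 11, 4, 13, 8, 15, 3, 16]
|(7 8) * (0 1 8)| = |(0 1 8 7)| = 4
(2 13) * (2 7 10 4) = (2 13 7 10 4) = [0, 1, 13, 3, 2, 5, 6, 10, 8, 9, 4, 11, 12, 7]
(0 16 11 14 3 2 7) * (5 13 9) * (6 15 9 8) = (0 16 11 14 3 2 7)(5 13 8 6 15 9) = [16, 1, 7, 2, 4, 13, 15, 0, 6, 5, 10, 14, 12, 8, 3, 9, 11]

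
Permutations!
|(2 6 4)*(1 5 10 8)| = |(1 5 10 8)(2 6 4)| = 12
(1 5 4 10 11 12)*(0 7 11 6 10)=(0 7 11 12 1 5 4)(6 10)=[7, 5, 2, 3, 0, 4, 10, 11, 8, 9, 6, 12, 1]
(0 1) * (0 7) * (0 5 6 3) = [1, 7, 2, 0, 4, 6, 3, 5] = (0 1 7 5 6 3)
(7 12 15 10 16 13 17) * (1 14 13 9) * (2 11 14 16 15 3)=[0, 16, 11, 2, 4, 5, 6, 12, 8, 1, 15, 14, 3, 17, 13, 10, 9, 7]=(1 16 9)(2 11 14 13 17 7 12 3)(10 15)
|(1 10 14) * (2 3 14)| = 5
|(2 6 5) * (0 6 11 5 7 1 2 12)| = 8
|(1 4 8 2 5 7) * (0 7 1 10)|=15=|(0 7 10)(1 4 8 2 5)|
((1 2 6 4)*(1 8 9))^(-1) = (1 9 8 4 6 2)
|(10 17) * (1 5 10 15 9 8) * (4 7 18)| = |(1 5 10 17 15 9 8)(4 7 18)| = 21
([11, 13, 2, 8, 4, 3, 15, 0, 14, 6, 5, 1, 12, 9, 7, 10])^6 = (0 15 7 6 14 9 8 13 3 1 5 11 10)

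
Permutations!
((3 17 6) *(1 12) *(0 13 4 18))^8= (18)(3 6 17)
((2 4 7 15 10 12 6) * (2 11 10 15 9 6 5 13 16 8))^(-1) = ((2 4 7 9 6 11 10 12 5 13 16 8))^(-1) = (2 8 16 13 5 12 10 11 6 9 7 4)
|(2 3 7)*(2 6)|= |(2 3 7 6)|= 4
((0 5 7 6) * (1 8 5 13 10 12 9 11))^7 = ((0 13 10 12 9 11 1 8 5 7 6))^7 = (0 8 12 6 1 10 7 11 13 5 9)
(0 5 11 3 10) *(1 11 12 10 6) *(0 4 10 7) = (0 5 12 7)(1 11 3 6)(4 10) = [5, 11, 2, 6, 10, 12, 1, 0, 8, 9, 4, 3, 7]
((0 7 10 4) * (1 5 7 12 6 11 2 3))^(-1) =(0 4 10 7 5 1 3 2 11 6 12)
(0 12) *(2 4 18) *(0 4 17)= (0 12 4 18 2 17)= [12, 1, 17, 3, 18, 5, 6, 7, 8, 9, 10, 11, 4, 13, 14, 15, 16, 0, 2]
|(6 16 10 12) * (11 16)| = |(6 11 16 10 12)| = 5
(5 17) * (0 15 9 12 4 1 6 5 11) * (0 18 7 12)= (0 15 9)(1 6 5 17 11 18 7 12 4)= [15, 6, 2, 3, 1, 17, 5, 12, 8, 0, 10, 18, 4, 13, 14, 9, 16, 11, 7]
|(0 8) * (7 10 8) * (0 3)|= |(0 7 10 8 3)|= 5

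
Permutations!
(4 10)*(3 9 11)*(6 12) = (3 9 11)(4 10)(6 12) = [0, 1, 2, 9, 10, 5, 12, 7, 8, 11, 4, 3, 6]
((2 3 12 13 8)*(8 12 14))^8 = (14)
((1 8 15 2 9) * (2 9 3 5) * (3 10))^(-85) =((1 8 15 9)(2 10 3 5))^(-85) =(1 9 15 8)(2 5 3 10)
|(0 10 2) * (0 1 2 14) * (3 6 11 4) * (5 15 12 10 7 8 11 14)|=8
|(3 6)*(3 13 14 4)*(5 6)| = 6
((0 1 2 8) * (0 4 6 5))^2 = ((0 1 2 8 4 6 5))^2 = (0 2 4 5 1 8 6)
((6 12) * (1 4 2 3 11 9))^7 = (1 4 2 3 11 9)(6 12)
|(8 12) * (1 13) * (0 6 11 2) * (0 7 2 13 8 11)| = 10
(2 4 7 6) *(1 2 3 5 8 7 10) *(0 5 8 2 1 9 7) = (0 5 2 4 10 9 7 6 3 8) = [5, 1, 4, 8, 10, 2, 3, 6, 0, 7, 9]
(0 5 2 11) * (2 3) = (0 5 3 2 11) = [5, 1, 11, 2, 4, 3, 6, 7, 8, 9, 10, 0]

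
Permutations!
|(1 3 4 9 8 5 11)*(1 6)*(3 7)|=9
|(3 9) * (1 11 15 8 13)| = 10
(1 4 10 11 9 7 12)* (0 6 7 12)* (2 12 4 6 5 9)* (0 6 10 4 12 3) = (0 5 9 12 1 10 11 2 3)(6 7) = [5, 10, 3, 0, 4, 9, 7, 6, 8, 12, 11, 2, 1]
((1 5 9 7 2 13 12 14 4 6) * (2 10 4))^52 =((1 5 9 7 10 4 6)(2 13 12 14))^52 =(14)(1 7 6 9 4 5 10)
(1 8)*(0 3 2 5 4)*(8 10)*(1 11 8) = (0 3 2 5 4)(1 10)(8 11) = [3, 10, 5, 2, 0, 4, 6, 7, 11, 9, 1, 8]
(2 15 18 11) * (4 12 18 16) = (2 15 16 4 12 18 11) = [0, 1, 15, 3, 12, 5, 6, 7, 8, 9, 10, 2, 18, 13, 14, 16, 4, 17, 11]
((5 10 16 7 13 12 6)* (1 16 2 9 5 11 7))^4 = ((1 16)(2 9 5 10)(6 11 7 13 12))^4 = (16)(6 12 13 7 11)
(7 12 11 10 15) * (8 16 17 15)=(7 12 11 10 8 16 17 15)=[0, 1, 2, 3, 4, 5, 6, 12, 16, 9, 8, 10, 11, 13, 14, 7, 17, 15]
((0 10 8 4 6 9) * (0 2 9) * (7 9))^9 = (0 6 4 8 10)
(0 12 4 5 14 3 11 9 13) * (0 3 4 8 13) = [12, 1, 2, 11, 5, 14, 6, 7, 13, 0, 10, 9, 8, 3, 4] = (0 12 8 13 3 11 9)(4 5 14)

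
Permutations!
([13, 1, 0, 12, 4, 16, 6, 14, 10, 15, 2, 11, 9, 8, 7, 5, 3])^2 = (0 8 2 13 10)(3 9 5)(12 15 16)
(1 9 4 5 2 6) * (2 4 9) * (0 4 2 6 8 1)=[4, 6, 8, 3, 5, 2, 0, 7, 1, 9]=(9)(0 4 5 2 8 1 6)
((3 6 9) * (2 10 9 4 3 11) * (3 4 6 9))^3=((2 10 3 9 11))^3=(2 9 10 11 3)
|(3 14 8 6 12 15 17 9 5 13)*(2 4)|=|(2 4)(3 14 8 6 12 15 17 9 5 13)|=10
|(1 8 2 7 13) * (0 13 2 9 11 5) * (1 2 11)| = |(0 13 2 7 11 5)(1 8 9)| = 6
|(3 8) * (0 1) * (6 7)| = |(0 1)(3 8)(6 7)| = 2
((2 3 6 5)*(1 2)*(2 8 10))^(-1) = ((1 8 10 2 3 6 5))^(-1) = (1 5 6 3 2 10 8)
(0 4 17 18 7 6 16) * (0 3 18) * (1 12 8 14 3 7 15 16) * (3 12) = (0 4 17)(1 3 18 15 16 7 6)(8 14 12) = [4, 3, 2, 18, 17, 5, 1, 6, 14, 9, 10, 11, 8, 13, 12, 16, 7, 0, 15]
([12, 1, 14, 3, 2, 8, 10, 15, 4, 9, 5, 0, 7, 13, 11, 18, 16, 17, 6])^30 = (0 18 8 11 15 5 14 7 10 2 12 6 4)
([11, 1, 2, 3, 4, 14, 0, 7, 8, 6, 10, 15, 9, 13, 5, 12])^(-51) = [12, 1, 2, 3, 4, 14, 15, 7, 8, 11, 10, 9, 0, 13, 5, 6]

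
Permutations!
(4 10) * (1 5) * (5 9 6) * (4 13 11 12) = (1 9 6 5)(4 10 13 11 12) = [0, 9, 2, 3, 10, 1, 5, 7, 8, 6, 13, 12, 4, 11]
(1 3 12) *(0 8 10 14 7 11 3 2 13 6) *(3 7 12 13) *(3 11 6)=(0 8 10 14 12 1 2 11 7 6)(3 13)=[8, 2, 11, 13, 4, 5, 0, 6, 10, 9, 14, 7, 1, 3, 12]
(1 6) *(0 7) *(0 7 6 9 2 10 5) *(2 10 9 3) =(0 6 1 3 2 9 10 5) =[6, 3, 9, 2, 4, 0, 1, 7, 8, 10, 5]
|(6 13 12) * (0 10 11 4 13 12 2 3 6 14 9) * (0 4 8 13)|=12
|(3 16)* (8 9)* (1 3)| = |(1 3 16)(8 9)| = 6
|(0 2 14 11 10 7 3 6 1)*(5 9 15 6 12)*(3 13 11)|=|(0 2 14 3 12 5 9 15 6 1)(7 13 11 10)|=20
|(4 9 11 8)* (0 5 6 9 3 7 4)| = 6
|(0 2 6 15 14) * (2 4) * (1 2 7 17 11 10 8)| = 12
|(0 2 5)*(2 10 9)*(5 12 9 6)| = 12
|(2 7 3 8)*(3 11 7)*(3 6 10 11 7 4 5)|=8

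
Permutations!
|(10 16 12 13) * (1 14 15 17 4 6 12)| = 10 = |(1 14 15 17 4 6 12 13 10 16)|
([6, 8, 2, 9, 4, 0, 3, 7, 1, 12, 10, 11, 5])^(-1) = (0 5 12 9 3 6)(1 8)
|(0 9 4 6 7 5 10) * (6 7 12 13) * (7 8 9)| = 12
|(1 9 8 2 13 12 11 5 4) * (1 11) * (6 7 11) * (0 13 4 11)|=|(0 13 12 1 9 8 2 4 6 7)(5 11)|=10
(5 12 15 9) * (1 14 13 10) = (1 14 13 10)(5 12 15 9) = [0, 14, 2, 3, 4, 12, 6, 7, 8, 5, 1, 11, 15, 10, 13, 9]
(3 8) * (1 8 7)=(1 8 3 7)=[0, 8, 2, 7, 4, 5, 6, 1, 3]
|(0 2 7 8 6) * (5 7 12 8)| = 10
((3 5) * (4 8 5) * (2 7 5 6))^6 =(2 6 8 4 3 5 7)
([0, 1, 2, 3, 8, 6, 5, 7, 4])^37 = (4 8)(5 6)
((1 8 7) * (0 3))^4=((0 3)(1 8 7))^4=(1 8 7)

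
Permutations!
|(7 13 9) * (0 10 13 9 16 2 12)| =6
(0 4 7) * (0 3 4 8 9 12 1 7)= (0 8 9 12 1 7 3 4)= [8, 7, 2, 4, 0, 5, 6, 3, 9, 12, 10, 11, 1]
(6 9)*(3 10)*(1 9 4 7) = (1 9 6 4 7)(3 10) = [0, 9, 2, 10, 7, 5, 4, 1, 8, 6, 3]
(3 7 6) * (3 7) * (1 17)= (1 17)(6 7)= [0, 17, 2, 3, 4, 5, 7, 6, 8, 9, 10, 11, 12, 13, 14, 15, 16, 1]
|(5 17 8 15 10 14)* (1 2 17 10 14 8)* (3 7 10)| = |(1 2 17)(3 7 10 8 15 14 5)| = 21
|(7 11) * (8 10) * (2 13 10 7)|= |(2 13 10 8 7 11)|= 6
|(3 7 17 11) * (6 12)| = 4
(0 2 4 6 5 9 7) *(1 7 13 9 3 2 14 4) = (0 14 4 6 5 3 2 1 7)(9 13) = [14, 7, 1, 2, 6, 3, 5, 0, 8, 13, 10, 11, 12, 9, 4]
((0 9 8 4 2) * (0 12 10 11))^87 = ((0 9 8 4 2 12 10 11))^87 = (0 11 10 12 2 4 8 9)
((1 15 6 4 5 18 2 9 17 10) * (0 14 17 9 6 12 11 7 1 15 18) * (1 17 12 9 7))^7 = ((0 14 12 11 1 18 2 6 4 5)(7 17 10 15 9))^7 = (0 6 1 14 4 18 12 5 2 11)(7 10 9 17 15)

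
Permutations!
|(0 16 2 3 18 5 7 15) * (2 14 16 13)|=8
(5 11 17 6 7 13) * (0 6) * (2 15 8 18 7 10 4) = (0 6 10 4 2 15 8 18 7 13 5 11 17) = [6, 1, 15, 3, 2, 11, 10, 13, 18, 9, 4, 17, 12, 5, 14, 8, 16, 0, 7]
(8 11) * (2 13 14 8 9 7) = (2 13 14 8 11 9 7) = [0, 1, 13, 3, 4, 5, 6, 2, 11, 7, 10, 9, 12, 14, 8]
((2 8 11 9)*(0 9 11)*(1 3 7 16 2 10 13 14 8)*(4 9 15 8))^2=(0 8 15)(1 7 2 3 16)(4 10 14 9 13)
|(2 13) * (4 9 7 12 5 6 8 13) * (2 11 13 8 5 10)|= 6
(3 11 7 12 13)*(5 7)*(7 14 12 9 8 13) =(3 11 5 14 12 7 9 8 13) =[0, 1, 2, 11, 4, 14, 6, 9, 13, 8, 10, 5, 7, 3, 12]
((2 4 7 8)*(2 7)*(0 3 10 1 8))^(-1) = ((0 3 10 1 8 7)(2 4))^(-1) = (0 7 8 1 10 3)(2 4)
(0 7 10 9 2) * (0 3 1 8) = (0 7 10 9 2 3 1 8) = [7, 8, 3, 1, 4, 5, 6, 10, 0, 2, 9]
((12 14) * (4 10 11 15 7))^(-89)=(4 10 11 15 7)(12 14)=((4 10 11 15 7)(12 14))^(-89)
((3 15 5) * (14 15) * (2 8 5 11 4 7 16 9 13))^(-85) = (2 13 9 16 7 4 11 15 14 3 5 8)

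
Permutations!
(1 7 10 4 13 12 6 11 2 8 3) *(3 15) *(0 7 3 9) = [7, 3, 8, 1, 13, 5, 11, 10, 15, 0, 4, 2, 6, 12, 14, 9] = (0 7 10 4 13 12 6 11 2 8 15 9)(1 3)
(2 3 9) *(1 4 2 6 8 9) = [0, 4, 3, 1, 2, 5, 8, 7, 9, 6] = (1 4 2 3)(6 8 9)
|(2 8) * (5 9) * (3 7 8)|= 4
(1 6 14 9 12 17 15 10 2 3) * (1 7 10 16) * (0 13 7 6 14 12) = [13, 14, 3, 6, 4, 5, 12, 10, 8, 0, 2, 11, 17, 7, 9, 16, 1, 15] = (0 13 7 10 2 3 6 12 17 15 16 1 14 9)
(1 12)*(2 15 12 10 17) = (1 10 17 2 15 12) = [0, 10, 15, 3, 4, 5, 6, 7, 8, 9, 17, 11, 1, 13, 14, 12, 16, 2]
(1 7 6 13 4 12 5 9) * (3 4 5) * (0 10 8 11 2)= (0 10 8 11 2)(1 7 6 13 5 9)(3 4 12)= [10, 7, 0, 4, 12, 9, 13, 6, 11, 1, 8, 2, 3, 5]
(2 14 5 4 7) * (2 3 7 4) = (2 14 5)(3 7) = [0, 1, 14, 7, 4, 2, 6, 3, 8, 9, 10, 11, 12, 13, 5]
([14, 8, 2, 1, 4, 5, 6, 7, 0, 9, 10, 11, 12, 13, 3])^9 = (0 8 1 3 14)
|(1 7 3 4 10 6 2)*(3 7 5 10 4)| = |(1 5 10 6 2)| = 5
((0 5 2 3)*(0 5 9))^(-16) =(9)(2 5 3)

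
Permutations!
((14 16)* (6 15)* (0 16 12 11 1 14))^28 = ((0 16)(1 14 12 11)(6 15))^28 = (16)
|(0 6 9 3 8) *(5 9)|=|(0 6 5 9 3 8)|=6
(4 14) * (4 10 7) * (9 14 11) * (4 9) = (4 11)(7 9 14 10) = [0, 1, 2, 3, 11, 5, 6, 9, 8, 14, 7, 4, 12, 13, 10]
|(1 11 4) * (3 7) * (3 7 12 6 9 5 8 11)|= 9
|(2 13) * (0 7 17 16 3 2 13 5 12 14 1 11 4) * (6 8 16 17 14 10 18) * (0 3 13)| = |(0 7 14 1 11 4 3 2 5 12 10 18 6 8 16 13)| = 16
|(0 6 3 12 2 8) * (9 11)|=|(0 6 3 12 2 8)(9 11)|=6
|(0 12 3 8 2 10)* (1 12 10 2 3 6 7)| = 4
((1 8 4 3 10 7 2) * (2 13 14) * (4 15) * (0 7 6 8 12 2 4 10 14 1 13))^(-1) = ((0 7)(1 12 2 13)(3 14 4)(6 8 15 10))^(-1) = (0 7)(1 13 2 12)(3 4 14)(6 10 15 8)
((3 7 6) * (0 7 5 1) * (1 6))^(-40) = ((0 7 1)(3 5 6))^(-40) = (0 1 7)(3 6 5)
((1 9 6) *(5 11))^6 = ((1 9 6)(5 11))^6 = (11)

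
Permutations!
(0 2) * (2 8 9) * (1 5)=(0 8 9 2)(1 5)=[8, 5, 0, 3, 4, 1, 6, 7, 9, 2]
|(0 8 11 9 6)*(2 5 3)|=15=|(0 8 11 9 6)(2 5 3)|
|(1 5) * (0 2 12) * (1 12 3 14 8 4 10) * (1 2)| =|(0 1 5 12)(2 3 14 8 4 10)| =12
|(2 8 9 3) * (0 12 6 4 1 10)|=12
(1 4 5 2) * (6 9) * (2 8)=[0, 4, 1, 3, 5, 8, 9, 7, 2, 6]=(1 4 5 8 2)(6 9)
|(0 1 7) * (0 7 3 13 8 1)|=4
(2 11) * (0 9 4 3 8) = [9, 1, 11, 8, 3, 5, 6, 7, 0, 4, 10, 2] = (0 9 4 3 8)(2 11)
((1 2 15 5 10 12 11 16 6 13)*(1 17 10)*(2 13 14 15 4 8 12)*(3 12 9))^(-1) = (1 5 15 14 6 16 11 12 3 9 8 4 2 10 17 13) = ((1 13 17 10 2 4 8 9 3 12 11 16 6 14 15 5))^(-1)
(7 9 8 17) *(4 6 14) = [0, 1, 2, 3, 6, 5, 14, 9, 17, 8, 10, 11, 12, 13, 4, 15, 16, 7] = (4 6 14)(7 9 8 17)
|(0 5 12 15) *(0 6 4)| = |(0 5 12 15 6 4)| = 6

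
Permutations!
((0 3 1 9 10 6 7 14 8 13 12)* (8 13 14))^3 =(0 9 7 13 3 10 8 12 1 6 14)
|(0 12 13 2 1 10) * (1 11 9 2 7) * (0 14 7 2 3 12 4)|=|(0 4)(1 10 14 7)(2 11 9 3 12 13)|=12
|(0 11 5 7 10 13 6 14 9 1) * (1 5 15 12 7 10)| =|(0 11 15 12 7 1)(5 10 13 6 14 9)| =6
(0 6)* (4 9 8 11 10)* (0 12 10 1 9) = (0 6 12 10 4)(1 9 8 11) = [6, 9, 2, 3, 0, 5, 12, 7, 11, 8, 4, 1, 10]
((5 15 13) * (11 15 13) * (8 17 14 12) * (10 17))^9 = ((5 13)(8 10 17 14 12)(11 15))^9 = (5 13)(8 12 14 17 10)(11 15)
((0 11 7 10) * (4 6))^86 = ((0 11 7 10)(4 6))^86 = (0 7)(10 11)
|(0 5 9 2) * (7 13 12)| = |(0 5 9 2)(7 13 12)| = 12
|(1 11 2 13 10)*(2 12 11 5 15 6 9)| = 8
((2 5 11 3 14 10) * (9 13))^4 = ((2 5 11 3 14 10)(9 13))^4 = (2 14 11)(3 5 10)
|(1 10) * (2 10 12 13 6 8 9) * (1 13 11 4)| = |(1 12 11 4)(2 10 13 6 8 9)| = 12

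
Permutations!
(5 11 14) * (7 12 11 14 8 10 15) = [0, 1, 2, 3, 4, 14, 6, 12, 10, 9, 15, 8, 11, 13, 5, 7] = (5 14)(7 12 11 8 10 15)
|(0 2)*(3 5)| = |(0 2)(3 5)| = 2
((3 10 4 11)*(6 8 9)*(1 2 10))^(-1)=(1 3 11 4 10 2)(6 9 8)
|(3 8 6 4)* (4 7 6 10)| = |(3 8 10 4)(6 7)| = 4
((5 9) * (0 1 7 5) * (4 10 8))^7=(0 7 9 1 5)(4 10 8)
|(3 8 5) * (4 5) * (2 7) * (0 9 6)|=|(0 9 6)(2 7)(3 8 4 5)|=12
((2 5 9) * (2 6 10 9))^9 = (10)(2 5)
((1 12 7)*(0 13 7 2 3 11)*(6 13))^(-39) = ((0 6 13 7 1 12 2 3 11))^(-39) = (0 2 7)(1 6 3)(11 12 13)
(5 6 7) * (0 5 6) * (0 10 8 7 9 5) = [0, 1, 2, 3, 4, 10, 9, 6, 7, 5, 8] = (5 10 8 7 6 9)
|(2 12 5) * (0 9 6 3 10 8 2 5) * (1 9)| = 9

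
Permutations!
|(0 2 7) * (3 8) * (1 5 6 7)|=6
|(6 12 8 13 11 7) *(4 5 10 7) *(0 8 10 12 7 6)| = |(0 8 13 11 4 5 12 10 6 7)| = 10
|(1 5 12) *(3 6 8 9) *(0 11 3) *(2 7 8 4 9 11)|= |(0 2 7 8 11 3 6 4 9)(1 5 12)|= 9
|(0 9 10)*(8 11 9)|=|(0 8 11 9 10)|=5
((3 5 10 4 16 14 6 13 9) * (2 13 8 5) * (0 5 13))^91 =((0 5 10 4 16 14 6 8 13 9 3 2))^91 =(0 8 10 9 16 2 6 5 13 4 3 14)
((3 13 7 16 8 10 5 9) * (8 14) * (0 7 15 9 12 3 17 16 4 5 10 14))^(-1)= (0 16 17 9 15 13 3 12 5 4 7)(8 14)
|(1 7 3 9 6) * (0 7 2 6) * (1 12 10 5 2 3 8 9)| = 20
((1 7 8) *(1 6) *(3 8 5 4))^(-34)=(1 7 5 4 3 8 6)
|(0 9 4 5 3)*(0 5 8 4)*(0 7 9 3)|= |(0 3 5)(4 8)(7 9)|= 6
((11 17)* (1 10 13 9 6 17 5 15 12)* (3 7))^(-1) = (1 12 15 5 11 17 6 9 13 10)(3 7)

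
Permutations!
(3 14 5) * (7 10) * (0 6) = [6, 1, 2, 14, 4, 3, 0, 10, 8, 9, 7, 11, 12, 13, 5] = (0 6)(3 14 5)(7 10)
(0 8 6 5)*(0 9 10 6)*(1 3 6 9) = (0 8)(1 3 6 5)(9 10) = [8, 3, 2, 6, 4, 1, 5, 7, 0, 10, 9]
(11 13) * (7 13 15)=(7 13 11 15)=[0, 1, 2, 3, 4, 5, 6, 13, 8, 9, 10, 15, 12, 11, 14, 7]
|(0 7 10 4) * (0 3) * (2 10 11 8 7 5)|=6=|(0 5 2 10 4 3)(7 11 8)|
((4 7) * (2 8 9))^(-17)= ((2 8 9)(4 7))^(-17)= (2 8 9)(4 7)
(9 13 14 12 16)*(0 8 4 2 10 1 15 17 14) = (0 8 4 2 10 1 15 17 14 12 16 9 13) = [8, 15, 10, 3, 2, 5, 6, 7, 4, 13, 1, 11, 16, 0, 12, 17, 9, 14]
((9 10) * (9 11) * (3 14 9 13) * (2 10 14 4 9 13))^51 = (3 4 9 14 13) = ((2 10 11)(3 4 9 14 13))^51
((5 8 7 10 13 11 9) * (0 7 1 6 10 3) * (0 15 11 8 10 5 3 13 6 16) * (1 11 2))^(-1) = (0 16 1 2 15 3 9 11 8 13 7)(5 6 10)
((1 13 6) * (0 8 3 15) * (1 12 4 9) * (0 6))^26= ((0 8 3 15 6 12 4 9 1 13))^26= (0 4 3 1 6)(8 9 15 13 12)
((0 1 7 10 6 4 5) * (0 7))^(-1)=(0 1)(4 6 10 7 5)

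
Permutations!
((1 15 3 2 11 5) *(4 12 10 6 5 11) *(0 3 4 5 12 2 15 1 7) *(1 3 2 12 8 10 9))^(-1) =(0 7 5 2)(1 9 12 4 15 3)(6 10 8) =((0 2 5 7)(1 3 15 4 12 9)(6 8 10))^(-1)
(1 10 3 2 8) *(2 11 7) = [0, 10, 8, 11, 4, 5, 6, 2, 1, 9, 3, 7] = (1 10 3 11 7 2 8)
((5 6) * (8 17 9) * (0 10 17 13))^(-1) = ((0 10 17 9 8 13)(5 6))^(-1) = (0 13 8 9 17 10)(5 6)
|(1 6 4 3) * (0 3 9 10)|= |(0 3 1 6 4 9 10)|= 7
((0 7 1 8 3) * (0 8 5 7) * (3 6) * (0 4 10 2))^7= (0 2 10 4)(1 5 7)(3 8 6)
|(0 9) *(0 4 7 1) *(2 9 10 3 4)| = 6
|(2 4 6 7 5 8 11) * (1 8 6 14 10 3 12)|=9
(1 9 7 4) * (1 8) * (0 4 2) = (0 4 8 1 9 7 2) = [4, 9, 0, 3, 8, 5, 6, 2, 1, 7]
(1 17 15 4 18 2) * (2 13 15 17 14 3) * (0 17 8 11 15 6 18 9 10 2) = (0 17 8 11 15 4 9 10 2 1 14 3)(6 18 13) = [17, 14, 1, 0, 9, 5, 18, 7, 11, 10, 2, 15, 12, 6, 3, 4, 16, 8, 13]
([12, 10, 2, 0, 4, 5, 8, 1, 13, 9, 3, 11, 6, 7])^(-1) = (0 3 10 1 7 13 8 6 12)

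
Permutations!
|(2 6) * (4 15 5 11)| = |(2 6)(4 15 5 11)| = 4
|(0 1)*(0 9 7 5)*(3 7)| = 6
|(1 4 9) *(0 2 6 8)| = |(0 2 6 8)(1 4 9)| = 12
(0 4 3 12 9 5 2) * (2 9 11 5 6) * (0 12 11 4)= (2 12 4 3 11 5 9 6)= [0, 1, 12, 11, 3, 9, 2, 7, 8, 6, 10, 5, 4]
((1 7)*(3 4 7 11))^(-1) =((1 11 3 4 7))^(-1) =(1 7 4 3 11)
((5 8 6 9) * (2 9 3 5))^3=(2 9)(3 6 8 5)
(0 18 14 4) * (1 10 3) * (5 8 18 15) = [15, 10, 2, 1, 0, 8, 6, 7, 18, 9, 3, 11, 12, 13, 4, 5, 16, 17, 14] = (0 15 5 8 18 14 4)(1 10 3)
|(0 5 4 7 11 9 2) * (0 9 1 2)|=|(0 5 4 7 11 1 2 9)|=8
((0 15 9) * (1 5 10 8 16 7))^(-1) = (0 9 15)(1 7 16 8 10 5)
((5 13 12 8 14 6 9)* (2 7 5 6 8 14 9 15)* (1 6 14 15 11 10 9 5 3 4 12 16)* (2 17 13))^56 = ((1 6 11 10 9 14 8 5 2 7 3 4 12 15 17 13 16))^56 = (1 14 3 13 10 2 15 6 8 4 16 9 7 17 11 5 12)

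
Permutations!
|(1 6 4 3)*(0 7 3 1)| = |(0 7 3)(1 6 4)| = 3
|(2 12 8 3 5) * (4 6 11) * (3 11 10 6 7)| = |(2 12 8 11 4 7 3 5)(6 10)| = 8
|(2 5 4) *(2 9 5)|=|(4 9 5)|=3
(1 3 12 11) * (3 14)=(1 14 3 12 11)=[0, 14, 2, 12, 4, 5, 6, 7, 8, 9, 10, 1, 11, 13, 3]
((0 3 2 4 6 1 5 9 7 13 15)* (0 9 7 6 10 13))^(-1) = (0 7 5 1 6 9 15 13 10 4 2 3)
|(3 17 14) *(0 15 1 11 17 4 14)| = |(0 15 1 11 17)(3 4 14)| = 15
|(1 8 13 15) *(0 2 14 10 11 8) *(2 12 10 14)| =|(0 12 10 11 8 13 15 1)| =8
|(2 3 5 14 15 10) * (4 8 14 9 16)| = |(2 3 5 9 16 4 8 14 15 10)| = 10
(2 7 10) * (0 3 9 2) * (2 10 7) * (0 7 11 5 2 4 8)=(0 3 9 10 7 11 5 2 4 8)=[3, 1, 4, 9, 8, 2, 6, 11, 0, 10, 7, 5]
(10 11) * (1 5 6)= (1 5 6)(10 11)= [0, 5, 2, 3, 4, 6, 1, 7, 8, 9, 11, 10]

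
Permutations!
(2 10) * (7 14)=(2 10)(7 14)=[0, 1, 10, 3, 4, 5, 6, 14, 8, 9, 2, 11, 12, 13, 7]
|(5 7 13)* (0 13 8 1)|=6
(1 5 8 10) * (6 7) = (1 5 8 10)(6 7) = [0, 5, 2, 3, 4, 8, 7, 6, 10, 9, 1]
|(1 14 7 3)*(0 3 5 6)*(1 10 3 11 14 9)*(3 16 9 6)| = |(0 11 14 7 5 3 10 16 9 1 6)| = 11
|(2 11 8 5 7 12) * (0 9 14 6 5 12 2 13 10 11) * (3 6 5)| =|(0 9 14 5 7 2)(3 6)(8 12 13 10 11)| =30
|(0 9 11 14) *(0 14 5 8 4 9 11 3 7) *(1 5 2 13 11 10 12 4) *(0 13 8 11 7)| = |(14)(0 10 12 4 9 3)(1 5 11 2 8)(7 13)| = 30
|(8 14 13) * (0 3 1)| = 3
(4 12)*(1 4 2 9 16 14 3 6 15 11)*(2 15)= (1 4 12 15 11)(2 9 16 14 3 6)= [0, 4, 9, 6, 12, 5, 2, 7, 8, 16, 10, 1, 15, 13, 3, 11, 14]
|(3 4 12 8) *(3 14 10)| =|(3 4 12 8 14 10)| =6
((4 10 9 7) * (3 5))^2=((3 5)(4 10 9 7))^2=(4 9)(7 10)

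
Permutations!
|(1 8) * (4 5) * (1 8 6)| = 2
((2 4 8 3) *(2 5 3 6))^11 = ((2 4 8 6)(3 5))^11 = (2 6 8 4)(3 5)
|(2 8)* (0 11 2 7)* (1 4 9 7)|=8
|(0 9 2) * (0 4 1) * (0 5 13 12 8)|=|(0 9 2 4 1 5 13 12 8)|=9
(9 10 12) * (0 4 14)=(0 4 14)(9 10 12)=[4, 1, 2, 3, 14, 5, 6, 7, 8, 10, 12, 11, 9, 13, 0]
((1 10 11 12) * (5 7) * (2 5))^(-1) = ((1 10 11 12)(2 5 7))^(-1) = (1 12 11 10)(2 7 5)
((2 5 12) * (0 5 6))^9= (0 6 2 12 5)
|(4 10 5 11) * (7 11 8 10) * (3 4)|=12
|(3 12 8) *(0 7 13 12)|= 6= |(0 7 13 12 8 3)|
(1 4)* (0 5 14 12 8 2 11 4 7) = (0 5 14 12 8 2 11 4 1 7) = [5, 7, 11, 3, 1, 14, 6, 0, 2, 9, 10, 4, 8, 13, 12]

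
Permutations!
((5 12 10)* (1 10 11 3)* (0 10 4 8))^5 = ((0 10 5 12 11 3 1 4 8))^5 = (0 3 10 1 5 4 12 8 11)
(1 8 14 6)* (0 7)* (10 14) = (0 7)(1 8 10 14 6) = [7, 8, 2, 3, 4, 5, 1, 0, 10, 9, 14, 11, 12, 13, 6]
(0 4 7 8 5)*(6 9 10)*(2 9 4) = (0 2 9 10 6 4 7 8 5) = [2, 1, 9, 3, 7, 0, 4, 8, 5, 10, 6]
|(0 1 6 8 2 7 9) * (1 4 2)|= 15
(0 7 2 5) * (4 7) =(0 4 7 2 5) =[4, 1, 5, 3, 7, 0, 6, 2]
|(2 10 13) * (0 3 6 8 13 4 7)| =9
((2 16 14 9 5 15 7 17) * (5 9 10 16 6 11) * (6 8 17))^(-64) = (2 17 8)(5 15 7 6 11)(10 14 16) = ((2 8 17)(5 15 7 6 11)(10 16 14))^(-64)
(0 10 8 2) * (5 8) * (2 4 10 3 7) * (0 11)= (0 3 7 2 11)(4 10 5 8)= [3, 1, 11, 7, 10, 8, 6, 2, 4, 9, 5, 0]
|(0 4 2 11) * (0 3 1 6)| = |(0 4 2 11 3 1 6)| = 7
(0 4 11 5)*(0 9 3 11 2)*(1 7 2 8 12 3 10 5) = (0 4 8 12 3 11 1 7 2)(5 9 10) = [4, 7, 0, 11, 8, 9, 6, 2, 12, 10, 5, 1, 3]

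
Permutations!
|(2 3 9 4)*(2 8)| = 5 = |(2 3 9 4 8)|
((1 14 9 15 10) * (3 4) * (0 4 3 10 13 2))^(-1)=(0 2 13 15 9 14 1 10 4)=((0 4 10 1 14 9 15 13 2))^(-1)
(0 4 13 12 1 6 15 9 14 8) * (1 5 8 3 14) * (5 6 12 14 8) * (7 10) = [4, 12, 2, 8, 13, 5, 15, 10, 0, 1, 7, 11, 6, 14, 3, 9] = (0 4 13 14 3 8)(1 12 6 15 9)(7 10)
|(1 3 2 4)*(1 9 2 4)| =|(1 3 4 9 2)| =5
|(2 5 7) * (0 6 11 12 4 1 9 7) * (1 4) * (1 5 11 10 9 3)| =18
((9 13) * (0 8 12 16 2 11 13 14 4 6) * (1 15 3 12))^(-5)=((0 8 1 15 3 12 16 2 11 13 9 14 4 6))^(-5)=(0 13 3 6 11 15 4 2 1 14 16 8 9 12)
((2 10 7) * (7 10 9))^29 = ((10)(2 9 7))^29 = (10)(2 7 9)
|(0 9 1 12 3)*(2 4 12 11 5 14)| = |(0 9 1 11 5 14 2 4 12 3)| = 10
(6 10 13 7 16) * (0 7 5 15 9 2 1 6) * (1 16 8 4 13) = (0 7 8 4 13 5 15 9 2 16)(1 6 10) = [7, 6, 16, 3, 13, 15, 10, 8, 4, 2, 1, 11, 12, 5, 14, 9, 0]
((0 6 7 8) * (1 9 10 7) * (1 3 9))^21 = (10)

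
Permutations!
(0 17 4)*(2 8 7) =[17, 1, 8, 3, 0, 5, 6, 2, 7, 9, 10, 11, 12, 13, 14, 15, 16, 4] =(0 17 4)(2 8 7)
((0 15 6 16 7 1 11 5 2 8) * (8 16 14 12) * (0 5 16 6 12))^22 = (0 6 5 12)(1 16)(2 8 15 14)(7 11)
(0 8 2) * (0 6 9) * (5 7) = [8, 1, 6, 3, 4, 7, 9, 5, 2, 0] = (0 8 2 6 9)(5 7)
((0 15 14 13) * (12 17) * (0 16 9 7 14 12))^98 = ((0 15 12 17)(7 14 13 16 9))^98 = (0 12)(7 16 14 9 13)(15 17)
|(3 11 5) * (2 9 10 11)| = 6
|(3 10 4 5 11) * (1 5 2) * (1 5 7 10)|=|(1 7 10 4 2 5 11 3)|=8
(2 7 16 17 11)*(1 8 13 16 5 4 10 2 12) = (1 8 13 16 17 11 12)(2 7 5 4 10) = [0, 8, 7, 3, 10, 4, 6, 5, 13, 9, 2, 12, 1, 16, 14, 15, 17, 11]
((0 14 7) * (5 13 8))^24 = ((0 14 7)(5 13 8))^24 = (14)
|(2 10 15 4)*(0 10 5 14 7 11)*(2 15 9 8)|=18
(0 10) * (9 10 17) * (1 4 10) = (0 17 9 1 4 10) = [17, 4, 2, 3, 10, 5, 6, 7, 8, 1, 0, 11, 12, 13, 14, 15, 16, 9]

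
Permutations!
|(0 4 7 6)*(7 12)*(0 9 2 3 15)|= 9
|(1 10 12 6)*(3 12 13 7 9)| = 8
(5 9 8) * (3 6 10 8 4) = (3 6 10 8 5 9 4) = [0, 1, 2, 6, 3, 9, 10, 7, 5, 4, 8]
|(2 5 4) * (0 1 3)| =|(0 1 3)(2 5 4)| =3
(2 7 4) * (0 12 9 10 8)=(0 12 9 10 8)(2 7 4)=[12, 1, 7, 3, 2, 5, 6, 4, 0, 10, 8, 11, 9]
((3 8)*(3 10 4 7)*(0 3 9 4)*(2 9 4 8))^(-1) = ((0 3 2 9 8 10)(4 7))^(-1) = (0 10 8 9 2 3)(4 7)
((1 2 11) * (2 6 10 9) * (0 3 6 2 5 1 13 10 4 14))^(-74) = (0 3 6 4 14)(1 13 5 11 9 2 10) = ((0 3 6 4 14)(1 2 11 13 10 9 5))^(-74)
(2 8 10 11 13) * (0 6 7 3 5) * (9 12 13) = [6, 1, 8, 5, 4, 0, 7, 3, 10, 12, 11, 9, 13, 2] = (0 6 7 3 5)(2 8 10 11 9 12 13)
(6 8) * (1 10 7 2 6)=(1 10 7 2 6 8)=[0, 10, 6, 3, 4, 5, 8, 2, 1, 9, 7]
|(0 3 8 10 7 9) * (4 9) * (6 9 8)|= 4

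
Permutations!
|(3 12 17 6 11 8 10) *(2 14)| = 14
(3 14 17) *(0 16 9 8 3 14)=(0 16 9 8 3)(14 17)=[16, 1, 2, 0, 4, 5, 6, 7, 3, 8, 10, 11, 12, 13, 17, 15, 9, 14]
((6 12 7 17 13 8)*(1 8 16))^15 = (1 16 13 17 7 12 6 8)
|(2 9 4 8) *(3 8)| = |(2 9 4 3 8)| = 5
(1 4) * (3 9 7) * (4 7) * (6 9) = (1 7 3 6 9 4) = [0, 7, 2, 6, 1, 5, 9, 3, 8, 4]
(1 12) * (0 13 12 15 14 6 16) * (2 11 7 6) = (0 13 12 1 15 14 2 11 7 6 16) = [13, 15, 11, 3, 4, 5, 16, 6, 8, 9, 10, 7, 1, 12, 2, 14, 0]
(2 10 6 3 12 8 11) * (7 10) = [0, 1, 7, 12, 4, 5, 3, 10, 11, 9, 6, 2, 8] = (2 7 10 6 3 12 8 11)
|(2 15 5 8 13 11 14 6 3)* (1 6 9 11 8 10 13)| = |(1 6 3 2 15 5 10 13 8)(9 11 14)| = 9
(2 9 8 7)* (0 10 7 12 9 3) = [10, 1, 3, 0, 4, 5, 6, 2, 12, 8, 7, 11, 9] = (0 10 7 2 3)(8 12 9)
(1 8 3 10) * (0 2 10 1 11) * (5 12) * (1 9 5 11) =(0 2 10 1 8 3 9 5 12 11) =[2, 8, 10, 9, 4, 12, 6, 7, 3, 5, 1, 0, 11]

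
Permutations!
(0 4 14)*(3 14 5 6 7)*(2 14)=(0 4 5 6 7 3 2 14)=[4, 1, 14, 2, 5, 6, 7, 3, 8, 9, 10, 11, 12, 13, 0]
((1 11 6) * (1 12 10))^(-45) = (12)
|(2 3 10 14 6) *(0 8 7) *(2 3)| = 12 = |(0 8 7)(3 10 14 6)|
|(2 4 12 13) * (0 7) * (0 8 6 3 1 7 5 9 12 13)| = 60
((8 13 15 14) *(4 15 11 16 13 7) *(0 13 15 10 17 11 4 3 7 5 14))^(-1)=((0 13 4 10 17 11 16 15)(3 7)(5 14 8))^(-1)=(0 15 16 11 17 10 4 13)(3 7)(5 8 14)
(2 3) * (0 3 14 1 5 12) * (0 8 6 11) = (0 3 2 14 1 5 12 8 6 11) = [3, 5, 14, 2, 4, 12, 11, 7, 6, 9, 10, 0, 8, 13, 1]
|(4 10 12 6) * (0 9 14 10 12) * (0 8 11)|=6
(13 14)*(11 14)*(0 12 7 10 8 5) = (0 12 7 10 8 5)(11 14 13) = [12, 1, 2, 3, 4, 0, 6, 10, 5, 9, 8, 14, 7, 11, 13]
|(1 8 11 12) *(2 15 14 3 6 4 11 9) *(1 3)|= 30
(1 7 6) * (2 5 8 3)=[0, 7, 5, 2, 4, 8, 1, 6, 3]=(1 7 6)(2 5 8 3)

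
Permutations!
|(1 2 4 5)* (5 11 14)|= 6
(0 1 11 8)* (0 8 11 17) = (0 1 17) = [1, 17, 2, 3, 4, 5, 6, 7, 8, 9, 10, 11, 12, 13, 14, 15, 16, 0]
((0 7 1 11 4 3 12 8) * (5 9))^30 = (0 12 4 1)(3 11 7 8)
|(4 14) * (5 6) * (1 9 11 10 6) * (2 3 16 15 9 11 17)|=|(1 11 10 6 5)(2 3 16 15 9 17)(4 14)|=30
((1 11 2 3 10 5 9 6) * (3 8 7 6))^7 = (1 11 2 8 7 6)(3 9 5 10)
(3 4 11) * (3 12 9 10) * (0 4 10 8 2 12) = [4, 1, 12, 10, 11, 5, 6, 7, 2, 8, 3, 0, 9] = (0 4 11)(2 12 9 8)(3 10)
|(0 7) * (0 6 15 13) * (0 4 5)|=7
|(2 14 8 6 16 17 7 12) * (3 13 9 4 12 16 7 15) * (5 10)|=|(2 14 8 6 7 16 17 15 3 13 9 4 12)(5 10)|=26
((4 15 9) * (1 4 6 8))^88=(1 6 15)(4 8 9)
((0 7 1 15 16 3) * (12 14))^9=(0 15)(1 3)(7 16)(12 14)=((0 7 1 15 16 3)(12 14))^9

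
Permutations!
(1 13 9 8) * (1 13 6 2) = [0, 6, 1, 3, 4, 5, 2, 7, 13, 8, 10, 11, 12, 9] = (1 6 2)(8 13 9)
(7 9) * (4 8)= [0, 1, 2, 3, 8, 5, 6, 9, 4, 7]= (4 8)(7 9)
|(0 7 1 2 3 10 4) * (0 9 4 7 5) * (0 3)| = 14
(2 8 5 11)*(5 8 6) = (2 6 5 11) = [0, 1, 6, 3, 4, 11, 5, 7, 8, 9, 10, 2]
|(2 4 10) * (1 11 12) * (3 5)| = 6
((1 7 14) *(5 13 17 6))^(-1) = (1 14 7)(5 6 17 13)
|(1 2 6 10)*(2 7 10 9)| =|(1 7 10)(2 6 9)| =3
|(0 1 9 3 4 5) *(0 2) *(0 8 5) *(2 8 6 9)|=|(0 1 2 6 9 3 4)(5 8)|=14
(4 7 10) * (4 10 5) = (10)(4 7 5) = [0, 1, 2, 3, 7, 4, 6, 5, 8, 9, 10]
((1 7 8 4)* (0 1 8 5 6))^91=(0 1 7 5 6)(4 8)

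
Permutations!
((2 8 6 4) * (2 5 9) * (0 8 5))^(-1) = ((0 8 6 4)(2 5 9))^(-1) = (0 4 6 8)(2 9 5)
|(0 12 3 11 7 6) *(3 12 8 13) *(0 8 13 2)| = |(0 13 3 11 7 6 8 2)| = 8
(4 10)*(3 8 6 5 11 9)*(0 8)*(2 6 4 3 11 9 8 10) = (0 10 3)(2 6 5 9 11 8 4) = [10, 1, 6, 0, 2, 9, 5, 7, 4, 11, 3, 8]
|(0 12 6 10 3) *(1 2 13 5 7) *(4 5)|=30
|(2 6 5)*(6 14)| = |(2 14 6 5)| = 4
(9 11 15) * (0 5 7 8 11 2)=(0 5 7 8 11 15 9 2)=[5, 1, 0, 3, 4, 7, 6, 8, 11, 2, 10, 15, 12, 13, 14, 9]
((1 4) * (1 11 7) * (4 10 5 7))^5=((1 10 5 7)(4 11))^5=(1 10 5 7)(4 11)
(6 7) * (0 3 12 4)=[3, 1, 2, 12, 0, 5, 7, 6, 8, 9, 10, 11, 4]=(0 3 12 4)(6 7)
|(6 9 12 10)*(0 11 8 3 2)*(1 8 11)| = 20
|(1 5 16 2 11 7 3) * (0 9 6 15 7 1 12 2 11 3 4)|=12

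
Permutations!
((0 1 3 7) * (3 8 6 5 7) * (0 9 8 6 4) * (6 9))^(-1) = ((0 1 9 8 4)(5 7 6))^(-1) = (0 4 8 9 1)(5 6 7)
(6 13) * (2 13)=[0, 1, 13, 3, 4, 5, 2, 7, 8, 9, 10, 11, 12, 6]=(2 13 6)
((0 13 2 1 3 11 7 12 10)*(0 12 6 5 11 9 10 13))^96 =((1 3 9 10 12 13 2)(5 11 7 6))^96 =(1 13 10 3 2 12 9)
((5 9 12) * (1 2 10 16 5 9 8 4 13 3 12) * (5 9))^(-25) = (16)(3 13 4 8 5 12)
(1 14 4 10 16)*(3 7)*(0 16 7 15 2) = [16, 14, 0, 15, 10, 5, 6, 3, 8, 9, 7, 11, 12, 13, 4, 2, 1] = (0 16 1 14 4 10 7 3 15 2)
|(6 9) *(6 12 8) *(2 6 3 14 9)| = 10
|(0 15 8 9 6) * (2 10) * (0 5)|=6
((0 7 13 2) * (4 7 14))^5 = (0 2 13 7 4 14)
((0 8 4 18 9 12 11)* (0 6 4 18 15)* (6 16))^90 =((0 8 18 9 12 11 16 6 4 15))^90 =(18)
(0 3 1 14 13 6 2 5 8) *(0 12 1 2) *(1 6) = (0 3 2 5 8 12 6)(1 14 13) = [3, 14, 5, 2, 4, 8, 0, 7, 12, 9, 10, 11, 6, 1, 13]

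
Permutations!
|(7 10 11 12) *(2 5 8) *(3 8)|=4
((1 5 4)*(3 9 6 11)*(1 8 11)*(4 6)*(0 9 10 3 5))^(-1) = ((0 9 4 8 11 5 6 1)(3 10))^(-1) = (0 1 6 5 11 8 4 9)(3 10)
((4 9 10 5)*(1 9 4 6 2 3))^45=(1 5 3 10 2 9 6)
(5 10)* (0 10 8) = [10, 1, 2, 3, 4, 8, 6, 7, 0, 9, 5] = (0 10 5 8)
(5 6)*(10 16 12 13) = [0, 1, 2, 3, 4, 6, 5, 7, 8, 9, 16, 11, 13, 10, 14, 15, 12] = (5 6)(10 16 12 13)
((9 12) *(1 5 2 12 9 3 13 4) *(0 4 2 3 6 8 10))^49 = (0 13 10 3 8 5 6 1 12 4 2)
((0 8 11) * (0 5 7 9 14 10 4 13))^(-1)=(0 13 4 10 14 9 7 5 11 8)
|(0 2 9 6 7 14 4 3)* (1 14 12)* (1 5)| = 11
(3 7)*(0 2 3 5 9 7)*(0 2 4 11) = (0 4 11)(2 3)(5 9 7) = [4, 1, 3, 2, 11, 9, 6, 5, 8, 7, 10, 0]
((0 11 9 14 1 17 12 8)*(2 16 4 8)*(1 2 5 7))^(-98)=(0 4 2 9)(1 12 7 17 5)(8 16 14 11)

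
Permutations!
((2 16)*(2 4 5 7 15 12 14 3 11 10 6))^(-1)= (2 6 10 11 3 14 12 15 7 5 4 16)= ((2 16 4 5 7 15 12 14 3 11 10 6))^(-1)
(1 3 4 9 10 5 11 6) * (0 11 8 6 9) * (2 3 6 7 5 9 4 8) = (0 11 4)(1 6)(2 3 8 7 5)(9 10) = [11, 6, 3, 8, 0, 2, 1, 5, 7, 10, 9, 4]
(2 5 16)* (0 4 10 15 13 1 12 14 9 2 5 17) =[4, 12, 17, 3, 10, 16, 6, 7, 8, 2, 15, 11, 14, 1, 9, 13, 5, 0] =(0 4 10 15 13 1 12 14 9 2 17)(5 16)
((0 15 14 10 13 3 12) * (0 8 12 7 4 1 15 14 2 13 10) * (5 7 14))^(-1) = (0 14 3 13 2 15 1 4 7 5)(8 12)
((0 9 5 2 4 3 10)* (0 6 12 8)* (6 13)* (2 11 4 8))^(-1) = ((0 9 5 11 4 3 10 13 6 12 2 8))^(-1) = (0 8 2 12 6 13 10 3 4 11 5 9)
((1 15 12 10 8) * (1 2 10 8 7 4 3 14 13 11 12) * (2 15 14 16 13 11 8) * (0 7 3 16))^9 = ((0 7 4 16 13 8 15 1 14 11 12 2 10 3))^9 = (0 11 13 3 14 16 10 1 4 2 15 7 12 8)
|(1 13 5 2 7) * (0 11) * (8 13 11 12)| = |(0 12 8 13 5 2 7 1 11)| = 9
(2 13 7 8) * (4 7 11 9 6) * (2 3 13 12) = (2 12)(3 13 11 9 6 4 7 8) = [0, 1, 12, 13, 7, 5, 4, 8, 3, 6, 10, 9, 2, 11]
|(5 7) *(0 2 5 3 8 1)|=|(0 2 5 7 3 8 1)|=7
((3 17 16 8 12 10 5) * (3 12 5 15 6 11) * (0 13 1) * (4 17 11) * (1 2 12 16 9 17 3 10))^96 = (17)(0 13 2 12 1)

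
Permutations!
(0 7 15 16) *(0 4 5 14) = (0 7 15 16 4 5 14) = [7, 1, 2, 3, 5, 14, 6, 15, 8, 9, 10, 11, 12, 13, 0, 16, 4]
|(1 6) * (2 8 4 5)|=|(1 6)(2 8 4 5)|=4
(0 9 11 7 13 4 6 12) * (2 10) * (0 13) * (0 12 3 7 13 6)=(0 9 11 13 4)(2 10)(3 7 12 6)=[9, 1, 10, 7, 0, 5, 3, 12, 8, 11, 2, 13, 6, 4]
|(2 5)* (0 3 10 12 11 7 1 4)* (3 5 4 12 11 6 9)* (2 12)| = |(0 5 12 6 9 3 10 11 7 1 2 4)| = 12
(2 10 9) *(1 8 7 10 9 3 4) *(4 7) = (1 8 4)(2 9)(3 7 10) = [0, 8, 9, 7, 1, 5, 6, 10, 4, 2, 3]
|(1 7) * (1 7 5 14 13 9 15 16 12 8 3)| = |(1 5 14 13 9 15 16 12 8 3)| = 10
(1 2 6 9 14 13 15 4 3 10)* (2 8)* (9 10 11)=[0, 8, 6, 11, 3, 5, 10, 7, 2, 14, 1, 9, 12, 15, 13, 4]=(1 8 2 6 10)(3 11 9 14 13 15 4)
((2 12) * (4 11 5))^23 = (2 12)(4 5 11)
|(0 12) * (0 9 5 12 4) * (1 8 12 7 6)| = 14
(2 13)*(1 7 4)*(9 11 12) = (1 7 4)(2 13)(9 11 12) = [0, 7, 13, 3, 1, 5, 6, 4, 8, 11, 10, 12, 9, 2]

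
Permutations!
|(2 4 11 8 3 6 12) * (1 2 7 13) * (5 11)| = |(1 2 4 5 11 8 3 6 12 7 13)| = 11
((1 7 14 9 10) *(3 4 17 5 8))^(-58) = (1 14 10 7 9)(3 17 8 4 5)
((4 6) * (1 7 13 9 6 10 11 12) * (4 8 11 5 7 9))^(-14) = (1 11 6)(4 10 5 7 13)(8 9 12)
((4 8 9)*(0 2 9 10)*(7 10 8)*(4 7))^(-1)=(0 10 7 9 2)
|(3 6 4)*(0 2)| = 6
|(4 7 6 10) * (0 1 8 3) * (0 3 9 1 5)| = |(0 5)(1 8 9)(4 7 6 10)| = 12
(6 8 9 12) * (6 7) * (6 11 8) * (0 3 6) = [3, 1, 2, 6, 4, 5, 0, 11, 9, 12, 10, 8, 7] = (0 3 6)(7 11 8 9 12)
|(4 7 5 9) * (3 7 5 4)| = |(3 7 4 5 9)| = 5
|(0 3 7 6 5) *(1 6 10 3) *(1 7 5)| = 10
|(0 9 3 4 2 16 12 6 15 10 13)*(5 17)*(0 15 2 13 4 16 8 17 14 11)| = |(0 9 3 16 12 6 2 8 17 5 14 11)(4 13 15 10)| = 12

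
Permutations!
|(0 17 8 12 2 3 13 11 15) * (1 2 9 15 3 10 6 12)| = 30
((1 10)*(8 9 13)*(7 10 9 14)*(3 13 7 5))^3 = ((1 9 7 10)(3 13 8 14 5))^3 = (1 10 7 9)(3 14 13 5 8)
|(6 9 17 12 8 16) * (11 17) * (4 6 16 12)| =10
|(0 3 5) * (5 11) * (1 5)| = |(0 3 11 1 5)| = 5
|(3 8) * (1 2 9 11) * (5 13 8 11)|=8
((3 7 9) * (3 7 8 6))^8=(9)(3 6 8)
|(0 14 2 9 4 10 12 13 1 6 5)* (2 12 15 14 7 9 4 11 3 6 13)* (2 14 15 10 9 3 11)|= 30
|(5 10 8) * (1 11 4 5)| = 6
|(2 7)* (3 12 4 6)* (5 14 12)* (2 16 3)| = |(2 7 16 3 5 14 12 4 6)| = 9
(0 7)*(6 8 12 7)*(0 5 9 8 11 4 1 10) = (0 6 11 4 1 10)(5 9 8 12 7) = [6, 10, 2, 3, 1, 9, 11, 5, 12, 8, 0, 4, 7]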